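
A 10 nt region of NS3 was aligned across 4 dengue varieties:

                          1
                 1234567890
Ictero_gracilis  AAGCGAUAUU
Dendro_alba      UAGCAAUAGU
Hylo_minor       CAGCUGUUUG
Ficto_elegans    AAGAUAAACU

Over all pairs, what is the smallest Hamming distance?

Pairwise Hamming distances:
  Ictero_gracilis vs Dendro_alba: 3
  Ictero_gracilis vs Hylo_minor: 5
  Ictero_gracilis vs Ficto_elegans: 4
  Dendro_alba vs Hylo_minor: 6
  Dendro_alba vs Ficto_elegans: 5
  Hylo_minor vs Ficto_elegans: 7
The smallest is 3, between Ictero_gracilis and Dendro_alba.

3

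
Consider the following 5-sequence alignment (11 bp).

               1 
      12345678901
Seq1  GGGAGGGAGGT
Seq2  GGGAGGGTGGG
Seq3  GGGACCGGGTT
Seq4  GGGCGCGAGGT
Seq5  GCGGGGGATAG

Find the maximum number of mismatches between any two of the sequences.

8

Pairwise Hamming distances:
  Seq1 vs Seq2: 2
  Seq1 vs Seq3: 4
  Seq1 vs Seq4: 2
  Seq1 vs Seq5: 5
  Seq2 vs Seq3: 5
  Seq2 vs Seq4: 4
  Seq2 vs Seq5: 5
  Seq3 vs Seq4: 4
  Seq3 vs Seq5: 8
  Seq4 vs Seq5: 6
The largest is 8, between Seq3 and Seq5.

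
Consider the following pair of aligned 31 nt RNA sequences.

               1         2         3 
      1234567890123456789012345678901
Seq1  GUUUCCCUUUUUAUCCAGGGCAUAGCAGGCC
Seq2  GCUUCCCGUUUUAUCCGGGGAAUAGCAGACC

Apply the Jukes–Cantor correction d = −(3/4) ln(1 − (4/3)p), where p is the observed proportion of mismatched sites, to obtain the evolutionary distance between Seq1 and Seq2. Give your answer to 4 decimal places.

Mismatches occur at site 2 (U/C), site 8 (U/G), site 17 (A/G), site 21 (C/A), site 29 (G/A).
p = 5/31 = 0.161290.
d = −0.75 · ln(1 − (4/3)·0.161290) = −0.75 · ln(0.784947) = −0.75 · (-0.242139) = 0.1816.

0.1816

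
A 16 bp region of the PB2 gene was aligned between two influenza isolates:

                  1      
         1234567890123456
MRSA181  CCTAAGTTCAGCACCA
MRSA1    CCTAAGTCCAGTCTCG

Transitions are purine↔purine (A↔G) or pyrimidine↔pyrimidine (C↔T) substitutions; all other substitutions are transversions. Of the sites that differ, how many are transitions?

The sequences differ at positions 8 (T/C, transition), 12 (C/T, transition), 13 (A/C, transversion), 14 (C/T, transition), 16 (A/G, transition).
Of the 5 differences, 4 transitions and 1 transversion, so the answer is 4.

4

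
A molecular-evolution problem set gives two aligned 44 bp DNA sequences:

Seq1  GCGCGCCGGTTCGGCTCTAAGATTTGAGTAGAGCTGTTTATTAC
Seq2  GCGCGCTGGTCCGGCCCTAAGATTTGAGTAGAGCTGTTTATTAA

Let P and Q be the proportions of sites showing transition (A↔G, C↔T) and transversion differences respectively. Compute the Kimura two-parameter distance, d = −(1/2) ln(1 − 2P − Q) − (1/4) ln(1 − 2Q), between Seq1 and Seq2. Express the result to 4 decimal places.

0.0983

Differing sites — 7:C/T (Ti); 11:T/C (Ti); 16:T/C (Ti); 44:C/A (Tv).
Of the 4 differences, 3 transitions and 1 transversion over 44 sites: P = 3/44 = 0.068182, Q = 1/44 = 0.022727.
d = −0.5·ln(0.840909) − 0.25·ln(0.954546) = −0.5·(-0.173272) − 0.25·(-0.046519) = 0.0983.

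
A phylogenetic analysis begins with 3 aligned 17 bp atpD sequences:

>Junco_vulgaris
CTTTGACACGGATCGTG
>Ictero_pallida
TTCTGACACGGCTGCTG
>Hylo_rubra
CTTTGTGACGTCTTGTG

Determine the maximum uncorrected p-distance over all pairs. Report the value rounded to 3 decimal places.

Pairwise Hamming distances:
  Junco_vulgaris vs Ictero_pallida: 5
  Junco_vulgaris vs Hylo_rubra: 5
  Ictero_pallida vs Hylo_rubra: 7
The largest is 7 mismatches, between Ictero_pallida and Hylo_rubra; p = 7/17 = 0.412.

0.412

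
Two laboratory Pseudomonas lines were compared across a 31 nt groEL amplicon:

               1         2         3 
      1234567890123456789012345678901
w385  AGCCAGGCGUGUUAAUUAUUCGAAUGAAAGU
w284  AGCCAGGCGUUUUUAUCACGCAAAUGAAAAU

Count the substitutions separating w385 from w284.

Mismatches occur at site 11 (G→U), site 14 (A→U), site 17 (U→C), site 19 (U→C), site 20 (U→G), site 22 (G→A), site 30 (G→A).
That gives 7 mismatches out of 31 aligned sites, so the Hamming distance is 7.

7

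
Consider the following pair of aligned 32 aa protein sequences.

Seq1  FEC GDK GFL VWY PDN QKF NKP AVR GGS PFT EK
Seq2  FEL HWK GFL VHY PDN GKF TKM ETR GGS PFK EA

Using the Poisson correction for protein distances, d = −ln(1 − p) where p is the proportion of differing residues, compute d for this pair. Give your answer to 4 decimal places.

Mismatches occur at site 3 (C↔L), site 4 (G↔H), site 5 (D↔W), site 11 (W↔H), site 16 (Q↔G), site 19 (N↔T), site 21 (P↔M), site 22 (A↔E), site 23 (V↔T), site 30 (T↔K), site 32 (K↔A).
p = 11/32 = 0.343750.
d = −ln(1 − 0.343750) = −ln(0.656250) = 0.4212.

0.4212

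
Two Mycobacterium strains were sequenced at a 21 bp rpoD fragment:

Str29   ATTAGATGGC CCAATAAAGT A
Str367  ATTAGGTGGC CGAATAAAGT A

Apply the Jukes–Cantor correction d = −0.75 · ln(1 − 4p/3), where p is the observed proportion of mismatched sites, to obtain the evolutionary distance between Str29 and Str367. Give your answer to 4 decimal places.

0.1019

Differing sites — 6:A/G; 12:C/G.
p = 2/21 = 0.095238.
d = −0.75 · ln(1 − (4/3)·0.095238) = −0.75 · ln(0.873016) = −0.75 · (-0.135801) = 0.1019.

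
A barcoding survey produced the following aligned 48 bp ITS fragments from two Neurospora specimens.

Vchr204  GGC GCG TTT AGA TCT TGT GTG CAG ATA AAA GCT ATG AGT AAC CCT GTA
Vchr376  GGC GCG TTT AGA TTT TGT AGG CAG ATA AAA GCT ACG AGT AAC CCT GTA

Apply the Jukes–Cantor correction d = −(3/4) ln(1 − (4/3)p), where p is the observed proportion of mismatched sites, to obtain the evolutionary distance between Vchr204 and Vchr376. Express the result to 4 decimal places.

0.0883

The sequences differ at positions 14 (C/T), 19 (G/A), 20 (T/G), 35 (T/C).
p = 4/48 = 0.083333.
d = −0.75 · ln(1 − (4/3)·0.083333) = −0.75 · ln(0.888889) = −0.75 · (-0.117783) = 0.0883.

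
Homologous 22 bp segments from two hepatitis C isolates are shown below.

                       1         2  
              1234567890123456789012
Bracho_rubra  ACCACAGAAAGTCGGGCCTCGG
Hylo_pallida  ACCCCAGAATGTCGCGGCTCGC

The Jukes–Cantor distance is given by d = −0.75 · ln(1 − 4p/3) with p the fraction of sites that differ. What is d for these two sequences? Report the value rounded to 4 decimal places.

Mismatches occur at site 4 (A↔C), site 10 (A↔T), site 15 (G↔C), site 17 (C↔G), site 22 (G↔C).
p = 5/22 = 0.227273.
d = −0.75 · ln(1 − (4/3)·0.227273) = −0.75 · ln(0.696969) = −0.75 · (-0.361014) = 0.2708.

0.2708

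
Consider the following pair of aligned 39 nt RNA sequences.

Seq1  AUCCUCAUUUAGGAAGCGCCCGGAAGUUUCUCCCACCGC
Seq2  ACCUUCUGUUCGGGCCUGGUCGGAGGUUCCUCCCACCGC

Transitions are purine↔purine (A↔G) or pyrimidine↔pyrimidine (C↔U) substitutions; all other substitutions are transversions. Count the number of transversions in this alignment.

6

The sequences differ at positions 2 (U/C, transition), 4 (C/U, transition), 7 (A/U, transversion), 8 (U/G, transversion), 11 (A/C, transversion), 14 (A/G, transition), 15 (A/C, transversion), 16 (G/C, transversion), 17 (C/U, transition), 19 (C/G, transversion), 20 (C/U, transition), 25 (A/G, transition), 29 (U/C, transition).
Of the 13 differences, 7 transitions and 6 transversions, so the answer is 6.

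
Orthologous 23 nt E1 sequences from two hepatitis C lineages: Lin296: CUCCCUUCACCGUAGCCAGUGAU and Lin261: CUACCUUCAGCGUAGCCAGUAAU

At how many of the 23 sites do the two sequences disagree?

3

Differing sites — 3:C/A; 10:C/G; 21:G/A.
That gives 3 mismatches out of 23 aligned sites, so the Hamming distance is 3.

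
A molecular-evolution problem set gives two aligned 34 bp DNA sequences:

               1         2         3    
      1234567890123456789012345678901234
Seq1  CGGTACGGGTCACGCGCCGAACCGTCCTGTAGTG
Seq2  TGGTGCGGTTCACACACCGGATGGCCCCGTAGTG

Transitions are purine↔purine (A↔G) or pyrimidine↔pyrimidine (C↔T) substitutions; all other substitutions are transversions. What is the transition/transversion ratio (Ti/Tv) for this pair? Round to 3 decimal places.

The sequences differ at positions 1 (C/T, transition), 5 (A/G, transition), 9 (G/T, transversion), 14 (G/A, transition), 16 (G/A, transition), 20 (A/G, transition), 22 (C/T, transition), 23 (C/G, transversion), 25 (T/C, transition), 28 (T/C, transition).
Of the 10 differences, 8 transitions and 2 transversions, so Ti/Tv = 8/2 = 4.000.

4.000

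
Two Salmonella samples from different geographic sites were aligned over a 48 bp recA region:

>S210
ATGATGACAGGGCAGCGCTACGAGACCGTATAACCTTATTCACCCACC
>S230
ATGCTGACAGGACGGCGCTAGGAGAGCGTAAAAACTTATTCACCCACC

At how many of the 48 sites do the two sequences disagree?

Differing sites — 4:A/C; 12:G/A; 14:A/G; 21:C/G; 26:C/G; 31:T/A; 34:C/A.
That gives 7 mismatches out of 48 aligned sites, so the Hamming distance is 7.

7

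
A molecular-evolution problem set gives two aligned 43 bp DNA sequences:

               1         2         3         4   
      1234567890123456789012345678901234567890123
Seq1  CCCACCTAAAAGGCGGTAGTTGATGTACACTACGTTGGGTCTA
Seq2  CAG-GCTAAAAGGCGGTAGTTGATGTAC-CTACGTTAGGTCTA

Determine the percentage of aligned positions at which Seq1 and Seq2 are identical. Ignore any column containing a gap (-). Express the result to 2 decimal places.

Excluding the 2 gap columns leaves 41 comparable sites.
Mismatches occur at site 2 (C→A), site 3 (C→G), site 5 (C→G), site 37 (G→A).
37 of the 41 comparable sites match, so the percent identity is 37/41 × 100 = 90.24%.

90.24%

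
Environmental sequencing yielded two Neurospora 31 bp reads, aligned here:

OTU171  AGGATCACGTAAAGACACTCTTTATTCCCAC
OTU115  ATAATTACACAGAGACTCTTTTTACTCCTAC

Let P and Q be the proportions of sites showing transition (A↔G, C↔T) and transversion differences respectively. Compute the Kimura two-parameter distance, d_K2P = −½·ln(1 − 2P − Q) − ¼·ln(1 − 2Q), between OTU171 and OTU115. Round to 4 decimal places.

0.4691

Differing sites — 2:G/T (Tv); 3:G/A (Ti); 6:C/T (Ti); 9:G/A (Ti); 10:T/C (Ti); 12:A/G (Ti); 17:A/T (Tv); 20:C/T (Ti); 25:T/C (Ti); 29:C/T (Ti).
Of the 10 differences, 8 transitions and 2 transversions over 31 sites: P = 8/31 = 0.258065, Q = 2/31 = 0.064516.
d = −0.5·ln(0.419354) − 0.25·ln(0.870968) = −0.5·(-0.869040) − 0.25·(-0.138150) = 0.4691.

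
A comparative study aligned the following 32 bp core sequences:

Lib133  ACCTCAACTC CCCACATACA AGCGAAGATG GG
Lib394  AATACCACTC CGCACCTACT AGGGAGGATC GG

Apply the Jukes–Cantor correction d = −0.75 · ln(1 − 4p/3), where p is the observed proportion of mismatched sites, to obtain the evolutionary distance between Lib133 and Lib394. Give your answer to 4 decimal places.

Mismatches occur at site 2 (C/A), site 3 (C/T), site 4 (T/A), site 6 (A/C), site 12 (C/G), site 16 (A/C), site 20 (A/T), site 23 (C/G), site 26 (A/G), site 30 (G/C).
p = 10/32 = 0.312500.
d = −0.75 · ln(1 − (4/3)·0.312500) = −0.75 · ln(0.583333) = −0.75 · (-0.538997) = 0.4042.

0.4042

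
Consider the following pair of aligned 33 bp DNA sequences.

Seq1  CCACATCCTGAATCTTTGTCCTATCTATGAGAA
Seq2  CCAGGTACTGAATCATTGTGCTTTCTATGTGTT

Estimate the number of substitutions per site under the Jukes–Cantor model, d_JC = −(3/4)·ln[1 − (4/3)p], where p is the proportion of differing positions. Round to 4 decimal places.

The sequences differ at positions 4 (C/G), 5 (A/G), 7 (C/A), 15 (T/A), 20 (C/G), 23 (A/T), 30 (A/T), 32 (A/T), 33 (A/T).
p = 9/33 = 0.272727.
d = −0.75 · ln(1 − (4/3)·0.272727) = −0.75 · ln(0.636364) = −0.75 · (-0.451985) = 0.3390.

0.3390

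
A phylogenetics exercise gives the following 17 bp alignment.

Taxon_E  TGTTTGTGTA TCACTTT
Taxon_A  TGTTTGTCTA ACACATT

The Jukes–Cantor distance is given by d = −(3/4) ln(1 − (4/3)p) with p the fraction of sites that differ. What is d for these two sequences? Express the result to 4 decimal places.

0.2012

The sequences differ at positions 8 (G/C), 11 (T/A), 15 (T/A).
p = 3/17 = 0.176471.
d = −0.75 · ln(1 − (4/3)·0.176471) = −0.75 · ln(0.764705) = −0.75 · (-0.268265) = 0.2012.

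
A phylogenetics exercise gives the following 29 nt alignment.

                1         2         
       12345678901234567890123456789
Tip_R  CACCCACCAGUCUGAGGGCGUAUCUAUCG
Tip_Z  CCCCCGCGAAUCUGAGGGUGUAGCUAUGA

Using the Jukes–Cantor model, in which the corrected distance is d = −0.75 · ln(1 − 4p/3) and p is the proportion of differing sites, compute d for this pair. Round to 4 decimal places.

The sequences differ at positions 2 (A/C), 6 (A/G), 8 (C/G), 10 (G/A), 19 (C/U), 23 (U/G), 28 (C/G), 29 (G/A).
p = 8/29 = 0.275862.
d = −0.75 · ln(1 − (4/3)·0.275862) = −0.75 · ln(0.632184) = −0.75 · (-0.458575) = 0.3439.

0.3439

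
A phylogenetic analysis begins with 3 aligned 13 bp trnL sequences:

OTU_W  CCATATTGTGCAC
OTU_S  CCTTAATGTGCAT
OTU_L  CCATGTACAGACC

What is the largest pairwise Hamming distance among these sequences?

Pairwise Hamming distances:
  OTU_W vs OTU_S: 3
  OTU_W vs OTU_L: 6
  OTU_S vs OTU_L: 9
The largest is 9, between OTU_S and OTU_L.

9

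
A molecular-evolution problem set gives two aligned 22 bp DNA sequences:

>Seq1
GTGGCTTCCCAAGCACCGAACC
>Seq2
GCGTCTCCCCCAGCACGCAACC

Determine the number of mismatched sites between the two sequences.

Mismatches occur at site 2 (T/C), site 4 (G/T), site 7 (T/C), site 11 (A/C), site 17 (C/G), site 18 (G/C).
That gives 6 mismatches out of 22 aligned sites, so the Hamming distance is 6.

6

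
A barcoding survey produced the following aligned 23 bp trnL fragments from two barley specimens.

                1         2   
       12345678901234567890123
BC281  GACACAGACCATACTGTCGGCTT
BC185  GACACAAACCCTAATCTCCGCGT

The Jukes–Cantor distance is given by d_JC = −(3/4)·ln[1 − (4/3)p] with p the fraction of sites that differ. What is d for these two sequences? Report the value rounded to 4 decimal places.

0.3206

Differing sites — 7:G/A; 11:A/C; 14:C/A; 16:G/C; 19:G/C; 22:T/G.
p = 6/23 = 0.260870.
d = −0.75 · ln(1 − (4/3)·0.260870) = −0.75 · ln(0.652173) = −0.75 · (-0.427445) = 0.3206.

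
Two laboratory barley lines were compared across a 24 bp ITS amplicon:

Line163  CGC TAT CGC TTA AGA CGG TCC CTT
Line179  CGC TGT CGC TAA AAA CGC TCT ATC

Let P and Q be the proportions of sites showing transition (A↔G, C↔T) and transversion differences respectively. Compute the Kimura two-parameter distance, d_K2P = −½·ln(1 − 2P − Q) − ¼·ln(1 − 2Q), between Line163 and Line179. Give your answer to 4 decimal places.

Differing sites — 5:A/G (Ti); 11:T/A (Tv); 14:G/A (Ti); 18:G/C (Tv); 21:C/T (Ti); 22:C/A (Tv); 24:T/C (Ti).
Of the 7 differences, 4 transitions and 3 transversions over 24 sites: P = 4/24 = 0.166667, Q = 3/24 = 0.125000.
d = −0.5·ln(0.541666) − 0.25·ln(0.750000) = −0.5·(-0.613106) − 0.25·(-0.287682) = 0.3785.

0.3785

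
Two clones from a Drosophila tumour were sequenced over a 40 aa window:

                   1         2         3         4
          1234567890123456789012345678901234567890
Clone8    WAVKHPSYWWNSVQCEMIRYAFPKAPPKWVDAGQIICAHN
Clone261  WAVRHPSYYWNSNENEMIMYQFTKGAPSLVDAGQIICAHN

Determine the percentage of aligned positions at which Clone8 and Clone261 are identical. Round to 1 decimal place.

Mismatches occur at site 4 (K↔R), site 9 (W↔Y), site 13 (V↔N), site 14 (Q↔E), site 15 (C↔N), site 19 (R↔M), site 21 (A↔Q), site 23 (P↔T), site 25 (A↔G), site 26 (P↔A), site 28 (K↔S), site 29 (W↔L).
28 of the 40 sites match, so the percent identity is 28/40 × 100 = 70.0%.

70.0%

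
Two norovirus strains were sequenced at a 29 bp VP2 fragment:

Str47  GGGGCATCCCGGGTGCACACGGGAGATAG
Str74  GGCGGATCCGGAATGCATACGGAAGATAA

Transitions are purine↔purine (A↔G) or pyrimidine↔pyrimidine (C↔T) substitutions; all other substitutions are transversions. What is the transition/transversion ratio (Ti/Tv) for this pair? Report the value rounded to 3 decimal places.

The sequences differ at positions 3 (G/C, transversion), 5 (C/G, transversion), 10 (C/G, transversion), 12 (G/A, transition), 13 (G/A, transition), 18 (C/T, transition), 23 (G/A, transition), 29 (G/A, transition).
Of the 8 differences, 5 transitions and 3 transversions, so Ti/Tv = 5/3 = 1.667.

1.667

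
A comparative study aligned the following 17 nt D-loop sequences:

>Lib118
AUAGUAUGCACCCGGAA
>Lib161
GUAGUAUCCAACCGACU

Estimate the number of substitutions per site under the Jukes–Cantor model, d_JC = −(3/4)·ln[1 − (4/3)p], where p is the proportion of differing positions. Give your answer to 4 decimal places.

Mismatches occur at site 1 (A/G), site 8 (G/C), site 11 (C/A), site 15 (G/A), site 16 (A/C), site 17 (A/U).
p = 6/17 = 0.352941.
d = −0.75 · ln(1 − (4/3)·0.352941) = −0.75 · ln(0.529412) = −0.75 · (-0.635988) = 0.4770.

0.4770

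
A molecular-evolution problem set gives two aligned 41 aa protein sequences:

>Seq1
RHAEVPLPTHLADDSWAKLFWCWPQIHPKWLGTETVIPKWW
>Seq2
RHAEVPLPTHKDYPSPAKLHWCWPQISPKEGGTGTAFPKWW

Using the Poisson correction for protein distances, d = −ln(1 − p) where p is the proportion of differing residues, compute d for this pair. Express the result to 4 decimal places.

0.3463

Mismatches occur at site 11 (L→K), site 12 (A→D), site 13 (D→Y), site 14 (D→P), site 16 (W→P), site 20 (F→H), site 27 (H→S), site 30 (W→E), site 31 (L→G), site 34 (E→G), site 36 (V→A), site 37 (I→F).
p = 12/41 = 0.292683.
d = −ln(1 − 0.292683) = −ln(0.707317) = 0.3463.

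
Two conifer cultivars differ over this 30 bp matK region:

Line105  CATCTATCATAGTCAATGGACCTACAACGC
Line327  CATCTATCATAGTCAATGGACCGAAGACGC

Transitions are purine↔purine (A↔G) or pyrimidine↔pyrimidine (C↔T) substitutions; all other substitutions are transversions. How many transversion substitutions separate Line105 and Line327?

Mismatches occur at site 23 (T↔G, transversion), site 25 (C↔A, transversion), site 26 (A↔G, transition).
Of the 3 differences, 1 transition and 2 transversions, so the answer is 2.

2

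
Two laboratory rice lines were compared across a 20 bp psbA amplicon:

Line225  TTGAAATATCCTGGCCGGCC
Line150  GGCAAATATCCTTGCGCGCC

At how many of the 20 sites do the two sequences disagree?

6

The sequences differ at positions 1 (T/G), 2 (T/G), 3 (G/C), 13 (G/T), 16 (C/G), 17 (G/C).
That gives 6 mismatches out of 20 aligned sites, so the Hamming distance is 6.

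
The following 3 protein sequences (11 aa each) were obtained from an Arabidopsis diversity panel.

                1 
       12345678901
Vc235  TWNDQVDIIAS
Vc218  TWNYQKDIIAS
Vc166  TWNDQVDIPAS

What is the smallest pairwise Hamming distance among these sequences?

Pairwise Hamming distances:
  Vc235 vs Vc218: 2
  Vc235 vs Vc166: 1
  Vc218 vs Vc166: 3
The smallest is 1, between Vc235 and Vc166.

1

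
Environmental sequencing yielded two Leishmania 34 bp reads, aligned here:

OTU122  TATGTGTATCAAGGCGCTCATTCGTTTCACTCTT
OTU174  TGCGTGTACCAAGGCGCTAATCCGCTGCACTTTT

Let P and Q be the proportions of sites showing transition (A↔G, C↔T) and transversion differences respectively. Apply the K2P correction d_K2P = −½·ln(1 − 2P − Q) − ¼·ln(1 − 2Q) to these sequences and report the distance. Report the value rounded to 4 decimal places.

The sequences differ at positions 2 (A/G, transition), 3 (T/C, transition), 9 (T/C, transition), 19 (C/A, transversion), 22 (T/C, transition), 25 (T/C, transition), 27 (T/G, transversion), 32 (C/T, transition).
Of the 8 differences, 6 transitions and 2 transversions over 34 sites: P = 6/34 = 0.176471, Q = 2/34 = 0.058824.
d = −0.5·ln(0.588234) − 0.25·ln(0.882352) = −0.5·(-0.530630) − 0.25·(-0.125164) = 0.2966.

0.2966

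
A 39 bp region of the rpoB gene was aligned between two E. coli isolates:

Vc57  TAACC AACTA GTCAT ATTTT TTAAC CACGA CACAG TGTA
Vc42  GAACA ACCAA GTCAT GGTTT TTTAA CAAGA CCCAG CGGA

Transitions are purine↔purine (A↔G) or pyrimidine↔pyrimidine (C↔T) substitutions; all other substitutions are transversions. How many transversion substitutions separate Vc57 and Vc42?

The sequences differ at positions 1 (T/G, transversion), 5 (C/A, transversion), 7 (A/C, transversion), 9 (T/A, transversion), 16 (A/G, transition), 17 (T/G, transversion), 23 (A/T, transversion), 25 (C/A, transversion), 28 (C/A, transversion), 32 (A/C, transversion), 36 (T/C, transition), 38 (T/G, transversion).
Of the 12 differences, 2 transitions and 10 transversions, so the answer is 10.

10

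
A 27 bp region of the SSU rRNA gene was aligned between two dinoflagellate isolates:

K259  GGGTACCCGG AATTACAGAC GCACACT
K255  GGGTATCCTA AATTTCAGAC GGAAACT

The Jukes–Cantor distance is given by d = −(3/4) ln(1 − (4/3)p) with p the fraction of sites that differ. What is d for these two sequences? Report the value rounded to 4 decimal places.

Mismatches occur at site 6 (C/T), site 9 (G/T), site 10 (G/A), site 15 (A/T), site 22 (C/G), site 24 (C/A).
p = 6/27 = 0.222222.
d = −0.75 · ln(1 − (4/3)·0.222222) = −0.75 · ln(0.703704) = −0.75 · (-0.351397) = 0.2635.

0.2635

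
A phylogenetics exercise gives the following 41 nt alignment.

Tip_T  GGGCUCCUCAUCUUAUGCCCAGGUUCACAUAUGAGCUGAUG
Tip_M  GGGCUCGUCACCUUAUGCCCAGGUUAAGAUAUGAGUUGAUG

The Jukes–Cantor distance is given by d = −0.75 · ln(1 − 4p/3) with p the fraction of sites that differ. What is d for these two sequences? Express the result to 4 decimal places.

Mismatches occur at site 7 (C→G), site 11 (U→C), site 26 (C→A), site 28 (C→G), site 36 (C→U).
p = 5/41 = 0.121951.
d = −0.75 · ln(1 − (4/3)·0.121951) = −0.75 · ln(0.837399) = −0.75 · (-0.177455) = 0.1331.

0.1331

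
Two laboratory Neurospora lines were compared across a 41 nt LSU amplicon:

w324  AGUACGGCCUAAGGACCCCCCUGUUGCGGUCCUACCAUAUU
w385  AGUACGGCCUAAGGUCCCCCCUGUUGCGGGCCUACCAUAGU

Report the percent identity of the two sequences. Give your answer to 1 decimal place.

Mismatches occur at site 15 (A↔U), site 30 (U↔G), site 40 (U↔G).
38 of the 41 sites match, so the percent identity is 38/41 × 100 = 92.7%.

92.7%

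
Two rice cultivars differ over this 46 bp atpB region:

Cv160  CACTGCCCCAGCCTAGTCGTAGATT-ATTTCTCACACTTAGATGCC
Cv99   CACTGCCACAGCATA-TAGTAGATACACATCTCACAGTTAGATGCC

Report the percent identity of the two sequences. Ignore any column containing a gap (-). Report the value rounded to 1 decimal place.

84.1%

Excluding the 2 gap columns leaves 44 comparable sites.
Differing sites — 8:C/A; 13:C/A; 18:C/A; 25:T/A; 28:T/C; 29:T/A; 37:C/G.
37 of the 44 comparable sites match, so the percent identity is 37/44 × 100 = 84.1%.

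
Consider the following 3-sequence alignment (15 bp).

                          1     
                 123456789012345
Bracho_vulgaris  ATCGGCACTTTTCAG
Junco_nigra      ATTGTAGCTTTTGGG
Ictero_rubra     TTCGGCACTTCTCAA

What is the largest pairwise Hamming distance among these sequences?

9

Pairwise Hamming distances:
  Bracho_vulgaris vs Junco_nigra: 6
  Bracho_vulgaris vs Ictero_rubra: 3
  Junco_nigra vs Ictero_rubra: 9
The largest is 9, between Junco_nigra and Ictero_rubra.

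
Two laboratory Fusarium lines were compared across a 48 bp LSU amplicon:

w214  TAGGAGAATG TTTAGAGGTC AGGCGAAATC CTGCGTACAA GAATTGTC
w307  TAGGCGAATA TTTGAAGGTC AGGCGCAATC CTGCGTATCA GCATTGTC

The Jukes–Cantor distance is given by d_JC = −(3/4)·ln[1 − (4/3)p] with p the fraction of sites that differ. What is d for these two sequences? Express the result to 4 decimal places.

0.1885

Mismatches occur at site 5 (A/C), site 10 (G/A), site 14 (A/G), site 15 (G/A), site 26 (A/C), site 38 (C/T), site 39 (A/C), site 42 (A/C).
p = 8/48 = 0.166667.
d = −0.75 · ln(1 − (4/3)·0.166667) = −0.75 · ln(0.777777) = −0.75 · (-0.251315) = 0.1885.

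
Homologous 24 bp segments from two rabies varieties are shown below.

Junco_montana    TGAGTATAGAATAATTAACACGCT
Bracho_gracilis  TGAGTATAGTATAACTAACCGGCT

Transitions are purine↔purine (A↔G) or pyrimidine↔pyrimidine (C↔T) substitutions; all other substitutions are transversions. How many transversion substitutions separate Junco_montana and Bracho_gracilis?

3

Differing sites — 10:A/T (Tv); 15:T/C (Ti); 20:A/C (Tv); 21:C/G (Tv).
Of the 4 differences, 1 transition and 3 transversions, so the answer is 3.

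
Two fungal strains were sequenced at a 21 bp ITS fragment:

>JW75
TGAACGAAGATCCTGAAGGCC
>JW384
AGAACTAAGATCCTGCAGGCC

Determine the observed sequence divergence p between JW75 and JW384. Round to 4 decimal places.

Mismatches occur at site 1 (T→A), site 6 (G→T), site 16 (A→C).
There are 3 differences over 21 sites, so p = 3/21 = 0.1429.

0.1429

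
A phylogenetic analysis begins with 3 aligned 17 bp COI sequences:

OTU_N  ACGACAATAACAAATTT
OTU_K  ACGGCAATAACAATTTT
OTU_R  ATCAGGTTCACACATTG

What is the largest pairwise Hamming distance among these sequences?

Pairwise Hamming distances:
  OTU_N vs OTU_K: 2
  OTU_N vs OTU_R: 8
  OTU_K vs OTU_R: 10
The largest is 10, between OTU_K and OTU_R.

10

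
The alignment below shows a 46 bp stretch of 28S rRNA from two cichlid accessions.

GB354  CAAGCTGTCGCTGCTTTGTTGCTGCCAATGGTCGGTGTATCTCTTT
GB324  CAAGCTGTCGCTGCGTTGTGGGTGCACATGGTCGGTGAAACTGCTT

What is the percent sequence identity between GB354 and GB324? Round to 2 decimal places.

Differing sites — 15:T/G; 20:T/G; 22:C/G; 26:C/A; 27:A/C; 38:T/A; 40:T/A; 43:C/G; 44:T/C.
37 of the 46 sites match, so the percent identity is 37/46 × 100 = 80.43%.

80.43%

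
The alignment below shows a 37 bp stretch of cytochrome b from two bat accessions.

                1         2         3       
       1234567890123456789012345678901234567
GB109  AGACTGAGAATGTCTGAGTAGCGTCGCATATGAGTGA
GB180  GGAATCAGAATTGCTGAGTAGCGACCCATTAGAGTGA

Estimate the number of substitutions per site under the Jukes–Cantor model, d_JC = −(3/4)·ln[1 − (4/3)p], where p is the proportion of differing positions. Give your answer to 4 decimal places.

Differing sites — 1:A/G; 4:C/A; 6:G/C; 12:G/T; 13:T/G; 24:T/A; 26:G/C; 30:A/T; 31:T/A.
p = 9/37 = 0.243243.
d = −0.75 · ln(1 − (4/3)·0.243243) = −0.75 · ln(0.675676) = −0.75 · (-0.392042) = 0.2940.

0.2940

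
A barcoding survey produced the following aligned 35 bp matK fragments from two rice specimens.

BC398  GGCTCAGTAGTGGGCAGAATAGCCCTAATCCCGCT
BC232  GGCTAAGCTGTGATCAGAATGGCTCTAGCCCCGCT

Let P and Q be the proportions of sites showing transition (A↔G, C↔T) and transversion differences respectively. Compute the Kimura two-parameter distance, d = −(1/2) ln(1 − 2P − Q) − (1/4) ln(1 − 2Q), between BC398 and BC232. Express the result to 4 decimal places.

0.3268

The sequences differ at positions 5 (C/A, transversion), 8 (T/C, transition), 9 (A/T, transversion), 13 (G/A, transition), 14 (G/T, transversion), 21 (A/G, transition), 24 (C/T, transition), 28 (A/G, transition), 29 (T/C, transition).
Of the 9 differences, 6 transitions and 3 transversions over 35 sites: P = 6/35 = 0.171429, Q = 3/35 = 0.085714.
d = −0.5·ln(0.571428) − 0.25·ln(0.828572) = −0.5·(-0.559617) − 0.25·(-0.188052) = 0.3268.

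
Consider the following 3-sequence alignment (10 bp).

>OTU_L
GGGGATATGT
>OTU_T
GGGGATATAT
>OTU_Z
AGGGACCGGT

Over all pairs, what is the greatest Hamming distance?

Pairwise Hamming distances:
  OTU_L vs OTU_T: 1
  OTU_L vs OTU_Z: 4
  OTU_T vs OTU_Z: 5
The largest is 5, between OTU_T and OTU_Z.

5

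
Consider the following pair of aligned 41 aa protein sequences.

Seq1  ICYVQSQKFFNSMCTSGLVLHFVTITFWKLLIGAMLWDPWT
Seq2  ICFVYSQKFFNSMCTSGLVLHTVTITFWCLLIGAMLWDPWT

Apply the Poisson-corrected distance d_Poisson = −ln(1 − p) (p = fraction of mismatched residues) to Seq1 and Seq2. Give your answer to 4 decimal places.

0.1027

The sequences differ at positions 3 (Y/F), 5 (Q/Y), 22 (F/T), 29 (K/C).
p = 4/41 = 0.097561.
d = −ln(1 − 0.097561) = −ln(0.902439) = 0.1027.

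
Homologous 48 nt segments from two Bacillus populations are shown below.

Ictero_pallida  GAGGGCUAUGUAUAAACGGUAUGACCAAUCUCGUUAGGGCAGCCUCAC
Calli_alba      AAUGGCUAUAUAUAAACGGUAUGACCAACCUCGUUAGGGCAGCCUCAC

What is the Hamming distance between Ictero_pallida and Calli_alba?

Mismatches occur at site 1 (G↔A), site 3 (G↔U), site 10 (G↔A), site 29 (U↔C).
That gives 4 mismatches out of 48 aligned sites, so the Hamming distance is 4.

4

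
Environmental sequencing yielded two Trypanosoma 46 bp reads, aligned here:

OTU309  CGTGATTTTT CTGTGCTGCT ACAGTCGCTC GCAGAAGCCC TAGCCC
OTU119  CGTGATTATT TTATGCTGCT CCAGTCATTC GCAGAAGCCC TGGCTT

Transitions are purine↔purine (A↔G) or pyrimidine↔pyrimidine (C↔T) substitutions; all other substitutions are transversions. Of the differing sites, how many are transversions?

2

Differing sites — 8:T/A (Tv); 11:C/T (Ti); 13:G/A (Ti); 21:A/C (Tv); 27:G/A (Ti); 28:C/T (Ti); 42:A/G (Ti); 45:C/T (Ti); 46:C/T (Ti).
Of the 9 differences, 7 transitions and 2 transversions, so the answer is 2.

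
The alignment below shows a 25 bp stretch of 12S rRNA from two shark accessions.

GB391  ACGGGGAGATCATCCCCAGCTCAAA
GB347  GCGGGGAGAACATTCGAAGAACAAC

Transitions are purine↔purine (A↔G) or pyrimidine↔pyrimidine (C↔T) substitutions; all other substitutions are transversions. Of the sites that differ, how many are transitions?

2

The sequences differ at positions 1 (A/G, transition), 10 (T/A, transversion), 14 (C/T, transition), 16 (C/G, transversion), 17 (C/A, transversion), 20 (C/A, transversion), 21 (T/A, transversion), 25 (A/C, transversion).
Of the 8 differences, 2 transitions and 6 transversions, so the answer is 2.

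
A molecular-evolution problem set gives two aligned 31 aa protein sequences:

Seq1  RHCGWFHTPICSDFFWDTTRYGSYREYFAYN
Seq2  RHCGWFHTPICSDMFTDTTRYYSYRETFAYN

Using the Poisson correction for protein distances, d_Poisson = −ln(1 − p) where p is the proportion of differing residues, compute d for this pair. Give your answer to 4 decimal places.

0.1382

The sequences differ at positions 14 (F/M), 16 (W/T), 22 (G/Y), 27 (Y/T).
p = 4/31 = 0.129032.
d = −ln(1 − 0.129032) = −ln(0.870968) = 0.1382.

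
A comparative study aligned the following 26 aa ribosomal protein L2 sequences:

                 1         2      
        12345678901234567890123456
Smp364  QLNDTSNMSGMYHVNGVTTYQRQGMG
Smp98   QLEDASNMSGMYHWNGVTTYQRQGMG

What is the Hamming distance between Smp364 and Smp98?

3

The sequences differ at positions 3 (N/E), 5 (T/A), 14 (V/W).
That gives 3 mismatches out of 26 aligned sites, so the Hamming distance is 3.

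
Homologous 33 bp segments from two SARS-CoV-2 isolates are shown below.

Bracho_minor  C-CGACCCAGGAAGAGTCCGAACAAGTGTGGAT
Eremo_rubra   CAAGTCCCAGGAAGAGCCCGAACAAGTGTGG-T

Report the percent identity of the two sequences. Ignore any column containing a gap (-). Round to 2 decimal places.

Excluding the 2 gap columns leaves 31 comparable sites.
The sequences differ at positions 3 (C/A), 5 (A/T), 17 (T/C).
28 of the 31 comparable sites match, so the percent identity is 28/31 × 100 = 90.32%.

90.32%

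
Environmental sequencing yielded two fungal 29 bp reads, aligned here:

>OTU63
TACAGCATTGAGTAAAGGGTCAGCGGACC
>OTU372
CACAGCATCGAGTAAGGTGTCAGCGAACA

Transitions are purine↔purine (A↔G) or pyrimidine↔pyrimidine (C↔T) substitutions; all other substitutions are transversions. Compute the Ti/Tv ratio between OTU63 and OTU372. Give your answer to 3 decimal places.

Mismatches occur at site 1 (T↔C, transition), site 9 (T↔C, transition), site 16 (A↔G, transition), site 18 (G↔T, transversion), site 26 (G↔A, transition), site 29 (C↔A, transversion).
Of the 6 differences, 4 transitions and 2 transversions, so Ti/Tv = 4/2 = 2.000.

2.000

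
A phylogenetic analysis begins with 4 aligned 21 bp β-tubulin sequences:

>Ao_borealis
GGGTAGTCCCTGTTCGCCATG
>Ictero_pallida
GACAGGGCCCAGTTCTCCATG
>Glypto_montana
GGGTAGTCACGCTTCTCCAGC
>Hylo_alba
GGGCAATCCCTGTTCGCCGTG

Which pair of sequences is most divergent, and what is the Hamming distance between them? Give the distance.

Pairwise Hamming distances:
  Ao_borealis vs Ictero_pallida: 7
  Ao_borealis vs Glypto_montana: 6
  Ao_borealis vs Hylo_alba: 3
  Ictero_pallida vs Glypto_montana: 10
  Ictero_pallida vs Hylo_alba: 9
  Glypto_montana vs Hylo_alba: 9
The largest is 10, between Ictero_pallida and Glypto_montana.

10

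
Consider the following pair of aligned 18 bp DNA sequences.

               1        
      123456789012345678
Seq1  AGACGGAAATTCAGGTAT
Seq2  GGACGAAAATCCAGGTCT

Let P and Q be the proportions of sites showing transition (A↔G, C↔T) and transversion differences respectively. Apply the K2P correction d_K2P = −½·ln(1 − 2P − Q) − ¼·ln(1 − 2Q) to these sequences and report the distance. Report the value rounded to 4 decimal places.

0.2757

Differing sites — 1:A/G (Ti); 6:G/A (Ti); 11:T/C (Ti); 17:A/C (Tv).
Of the 4 differences, 3 transitions and 1 transversion over 18 sites: P = 3/18 = 0.166667, Q = 1/18 = 0.055556.
d = −0.5·ln(0.611110) − 0.25·ln(0.888888) = −0.5·(-0.492478) − 0.25·(-0.117784) = 0.2757.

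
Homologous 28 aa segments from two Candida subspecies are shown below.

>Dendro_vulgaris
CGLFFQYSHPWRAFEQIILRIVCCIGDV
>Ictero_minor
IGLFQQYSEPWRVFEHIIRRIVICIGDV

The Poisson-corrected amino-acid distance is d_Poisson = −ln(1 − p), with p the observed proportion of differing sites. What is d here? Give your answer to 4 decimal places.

The sequences differ at positions 1 (C/I), 5 (F/Q), 9 (H/E), 13 (A/V), 16 (Q/H), 19 (L/R), 23 (C/I).
p = 7/28 = 0.250000.
d = −ln(1 − 0.250000) = −ln(0.750000) = 0.2877.

0.2877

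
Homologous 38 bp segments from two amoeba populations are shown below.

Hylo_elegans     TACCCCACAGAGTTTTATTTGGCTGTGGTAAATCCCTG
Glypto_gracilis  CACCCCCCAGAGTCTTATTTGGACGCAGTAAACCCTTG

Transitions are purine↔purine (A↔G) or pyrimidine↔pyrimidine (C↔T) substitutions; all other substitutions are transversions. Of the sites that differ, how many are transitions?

Differing sites — 1:T/C (Ti); 7:A/C (Tv); 14:T/C (Ti); 23:C/A (Tv); 24:T/C (Ti); 26:T/C (Ti); 27:G/A (Ti); 33:T/C (Ti); 36:C/T (Ti).
Of the 9 differences, 7 transitions and 2 transversions, so the answer is 7.

7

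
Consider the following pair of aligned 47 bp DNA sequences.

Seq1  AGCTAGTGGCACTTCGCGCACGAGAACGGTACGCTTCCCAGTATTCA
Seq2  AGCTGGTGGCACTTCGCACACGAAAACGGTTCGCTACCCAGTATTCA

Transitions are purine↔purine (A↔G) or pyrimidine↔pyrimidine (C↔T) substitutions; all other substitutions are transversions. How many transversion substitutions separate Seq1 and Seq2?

2

Differing sites — 5:A/G (Ti); 18:G/A (Ti); 24:G/A (Ti); 31:A/T (Tv); 36:T/A (Tv).
Of the 5 differences, 3 transitions and 2 transversions, so the answer is 2.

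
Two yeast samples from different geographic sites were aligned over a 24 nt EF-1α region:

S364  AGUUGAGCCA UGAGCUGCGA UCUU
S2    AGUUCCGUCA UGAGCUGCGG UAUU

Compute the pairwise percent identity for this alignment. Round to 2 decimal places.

79.17%

Differing sites — 5:G/C; 6:A/C; 8:C/U; 20:A/G; 22:C/A.
19 of the 24 sites match, so the percent identity is 19/24 × 100 = 79.17%.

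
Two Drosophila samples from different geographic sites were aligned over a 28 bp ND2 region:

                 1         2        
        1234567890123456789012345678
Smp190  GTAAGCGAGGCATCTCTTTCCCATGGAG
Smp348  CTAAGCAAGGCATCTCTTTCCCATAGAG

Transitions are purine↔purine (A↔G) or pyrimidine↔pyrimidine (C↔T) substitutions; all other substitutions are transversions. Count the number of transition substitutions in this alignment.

Differing sites — 1:G/C (Tv); 7:G/A (Ti); 25:G/A (Ti).
Of the 3 differences, 2 transitions and 1 transversion, so the answer is 2.

2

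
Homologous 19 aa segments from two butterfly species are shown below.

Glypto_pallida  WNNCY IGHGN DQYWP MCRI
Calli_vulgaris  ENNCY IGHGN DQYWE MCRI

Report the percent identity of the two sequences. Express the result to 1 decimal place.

Mismatches occur at site 1 (W↔E), site 15 (P↔E).
17 of the 19 sites match, so the percent identity is 17/19 × 100 = 89.5%.

89.5%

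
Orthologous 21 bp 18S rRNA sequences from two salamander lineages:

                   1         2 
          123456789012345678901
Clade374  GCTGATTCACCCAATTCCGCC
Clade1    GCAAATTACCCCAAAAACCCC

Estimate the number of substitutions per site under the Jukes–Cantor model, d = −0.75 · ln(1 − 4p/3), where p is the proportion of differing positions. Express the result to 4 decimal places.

0.5319

The sequences differ at positions 3 (T/A), 4 (G/A), 8 (C/A), 9 (A/C), 15 (T/A), 16 (T/A), 17 (C/A), 19 (G/C).
p = 8/21 = 0.380952.
d = −0.75 · ln(1 − (4/3)·0.380952) = −0.75 · ln(0.492064) = −0.75 · (-0.709146) = 0.5319.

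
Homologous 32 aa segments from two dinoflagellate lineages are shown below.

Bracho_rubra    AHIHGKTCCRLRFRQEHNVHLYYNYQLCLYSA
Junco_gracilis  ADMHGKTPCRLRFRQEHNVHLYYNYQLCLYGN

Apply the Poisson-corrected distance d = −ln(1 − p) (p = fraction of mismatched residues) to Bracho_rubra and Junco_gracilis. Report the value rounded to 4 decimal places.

0.1699

Differing sites — 2:H/D; 3:I/M; 8:C/P; 31:S/G; 32:A/N.
p = 5/32 = 0.156250.
d = −ln(1 − 0.156250) = −ln(0.843750) = 0.1699.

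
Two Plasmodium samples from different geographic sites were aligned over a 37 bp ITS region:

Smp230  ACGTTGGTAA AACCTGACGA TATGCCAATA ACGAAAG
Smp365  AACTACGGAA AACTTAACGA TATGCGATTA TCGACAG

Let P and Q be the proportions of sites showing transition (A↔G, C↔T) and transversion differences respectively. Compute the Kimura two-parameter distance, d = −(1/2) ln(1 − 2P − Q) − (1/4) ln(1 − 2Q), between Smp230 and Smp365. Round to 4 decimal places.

Mismatches occur at site 2 (C/A, transversion), site 3 (G/C, transversion), site 5 (T/A, transversion), site 6 (G/C, transversion), site 8 (T/G, transversion), site 14 (C/T, transition), site 16 (G/A, transition), site 26 (C/G, transversion), site 28 (A/T, transversion), site 31 (A/T, transversion), site 35 (A/C, transversion).
Of the 11 differences, 2 transitions and 9 transversions over 37 sites: P = 2/37 = 0.054054, Q = 9/37 = 0.243243.
d = −0.5·ln(0.648649) − 0.25·ln(0.513514) = −0.5·(-0.432864) − 0.25·(-0.666478) = 0.3831.

0.3831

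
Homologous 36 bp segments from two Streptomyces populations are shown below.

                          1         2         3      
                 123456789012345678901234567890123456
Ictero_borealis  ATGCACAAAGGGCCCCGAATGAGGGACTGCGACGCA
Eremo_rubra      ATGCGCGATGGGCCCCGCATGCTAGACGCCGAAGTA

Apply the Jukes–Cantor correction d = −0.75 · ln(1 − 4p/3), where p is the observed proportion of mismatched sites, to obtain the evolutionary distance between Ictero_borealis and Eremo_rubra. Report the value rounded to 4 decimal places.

0.3924

Differing sites — 5:A/G; 7:A/G; 9:A/T; 18:A/C; 22:A/C; 23:G/T; 24:G/A; 28:T/G; 29:G/C; 33:C/A; 35:C/T.
p = 11/36 = 0.305556.
d = −0.75 · ln(1 − (4/3)·0.305556) = −0.75 · ln(0.592592) = −0.75 · (-0.523249) = 0.3924.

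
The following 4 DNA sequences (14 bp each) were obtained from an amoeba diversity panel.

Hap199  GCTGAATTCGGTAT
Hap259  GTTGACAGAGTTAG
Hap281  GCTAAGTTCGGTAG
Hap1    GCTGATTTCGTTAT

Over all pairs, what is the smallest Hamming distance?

2

Pairwise Hamming distances:
  Hap199 vs Hap259: 7
  Hap199 vs Hap281: 3
  Hap199 vs Hap1: 2
  Hap259 vs Hap281: 7
  Hap259 vs Hap1: 6
  Hap281 vs Hap1: 4
The smallest is 2, between Hap199 and Hap1.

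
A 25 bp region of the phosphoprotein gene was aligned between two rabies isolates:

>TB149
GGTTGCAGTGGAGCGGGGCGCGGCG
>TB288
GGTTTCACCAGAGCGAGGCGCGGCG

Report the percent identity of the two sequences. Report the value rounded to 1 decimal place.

The sequences differ at positions 5 (G/T), 8 (G/C), 9 (T/C), 10 (G/A), 16 (G/A).
20 of the 25 sites match, so the percent identity is 20/25 × 100 = 80.0%.

80.0%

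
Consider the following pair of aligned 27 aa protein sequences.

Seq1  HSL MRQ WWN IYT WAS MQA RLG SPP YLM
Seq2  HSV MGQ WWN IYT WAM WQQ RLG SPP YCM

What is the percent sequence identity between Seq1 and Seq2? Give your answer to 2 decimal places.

The sequences differ at positions 3 (L/V), 5 (R/G), 15 (S/M), 16 (M/W), 18 (A/Q), 26 (L/C).
21 of the 27 sites match, so the percent identity is 21/27 × 100 = 77.78%.

77.78%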